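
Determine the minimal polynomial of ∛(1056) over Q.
m_α(x) = x^3 - 1056

α satisfies α^3 = 1056, so x^3 - 1056 annihilates α. By the rational root test, a rational root p/q (in lowest terms) of x^3 - 1056 would satisfy p^3 = 1056 q^3, forcing q = 1 and p^3 = 1056; but 1056 is not a perfect cube, contradiction. A monic cubic over Q with no rational root is irreducible (any nontrivial factorization would include a linear factor). Hence x^3 - 1056 is the minimal polynomial of α, and in particular [Q(α):Q] = 3.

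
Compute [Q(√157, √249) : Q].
[Q(√157, √249) : Q] = 4

[Q(√157):Q] = 2 (min poly x^2 - 157, irreducible since 157 is squarefree > 1). For the top step, suppose √249 ∈ Q(√157), say √249 = c + d√157 with c, d ∈ Q. Squaring: 249 = c^2 + 157d^2 + 2cd√157. Since √157 ∉ Q this forces 2cd = 0. If d = 0 then √249 = c ∈ Q, contradicting 249 squarefree > 1. If c = 0 then 249 = 157d^2, so 157·249 = (157d)^2 is a perfect square in Q — but 157·249 = 39093 is not a perfect square (since 157 and 249 are distinct squarefree integers). Contradiction. Hence √249 ∉ Q(√157), so x^2 - 249 stays irreducible over Q(√157) and [Q(√157, √249) : Q(√157)] = 2. By the tower law, [Q(√157, √249) : Q] = 2 · 2 = 4.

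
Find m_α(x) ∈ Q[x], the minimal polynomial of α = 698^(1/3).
m_α(x) = x^3 - 698

α satisfies α^3 = 698, so x^3 - 698 annihilates α. By the rational root test, a rational root p/q (in lowest terms) of x^3 - 698 would satisfy p^3 = 698 q^3, forcing q = 1 and p^3 = 698; but 698 is not a perfect cube, contradiction. A monic cubic over Q with no rational root is irreducible (any nontrivial factorization would include a linear factor). Hence x^3 - 698 is the minimal polynomial of α, and in particular [Q(α):Q] = 3.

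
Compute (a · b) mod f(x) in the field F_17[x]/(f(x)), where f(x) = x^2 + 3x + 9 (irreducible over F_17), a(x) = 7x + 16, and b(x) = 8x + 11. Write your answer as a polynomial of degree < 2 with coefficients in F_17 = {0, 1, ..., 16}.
a · b ≡ 3x + 12 (mod f(x))

Multiply in F_17[x]: a(x)·b(x) = (7x + 16)·(8x + 11) = 5x^2 + x + 6. This has degree ≥ 2, so divide by f(x) over F_17: 5x^2 + x + 6 = (5)·(x^2 + 3x + 9) + (3x + 12). Hence a·b ≡ 3x + 12 (mod f). (F_17[x]/(f) is a field with 17^2 = 289 elements since f is irreducible of degree 2.)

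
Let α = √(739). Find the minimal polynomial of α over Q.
m_α(x) = x^2 - 739

α satisfies α^2 - 739 = 0, so x^2 - 739 annihilates α. Since d = 739 is squarefree and ≠ 1, it is not a perfect square in Q, so x^2 - 739 has no rational root and is therefore irreducible over Q (a degree-2 polynomial over a field is irreducible iff it has no root). Hence m_α(x) = x^2 - 739.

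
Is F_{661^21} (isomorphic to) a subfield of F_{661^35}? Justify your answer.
No: F_{661^21} is not a subfield of F_{661^35}

F_{p^m} embeds in F_{p^n} iff m | n. Here 21 ∤ 35 (since 35 = 1·21 + 14 with remainder 14 ≠ 0), so F_{661^21} is not a subfield of F_{661^35}. Equivalently: if it were, the tower law would give 21 = [F_{661^21}:F_661] dividing [F_{661^35}:F_661] = 35, contradiction.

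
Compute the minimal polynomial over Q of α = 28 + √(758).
m_α(x) = x^2 - 56x + 26

From α - 28 = √(758), squaring gives (α - 28)^2 = 758, i.e. α^2 - 56α + 784 = 758, so α^2 - 56α + 26 = 0. The discriminant of x^2 - 56x + 26 is (-56)^2 - 4·(26) = 3136 - 104 = 3032, and 4·(758) is not a perfect square in Q since 758 is squarefree and ≠ 1. Hence x^2 - 56x + 26 is irreducible over Q and is the minimal polynomial of α.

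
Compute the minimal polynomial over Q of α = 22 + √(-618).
m_α(x) = x^2 - 44x + 1102

From α - 22 = √(-618), squaring gives (α - 22)^2 = -618, i.e. α^2 - 44α + 484 = -618, so α^2 - 44α + 1102 = 0. The discriminant of x^2 - 44x + 1102 is (-44)^2 - 4·(1102) = 1936 - 4408 = -2472, and 4·(-618) is not a perfect square in Q since -618 is squarefree and ≠ 1. Hence x^2 - 44x + 1102 is irreducible over Q and is the minimal polynomial of α.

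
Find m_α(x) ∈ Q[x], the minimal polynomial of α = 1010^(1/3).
m_α(x) = x^3 - 1010

α satisfies α^3 = 1010, so x^3 - 1010 annihilates α. By the rational root test, a rational root p/q (in lowest terms) of x^3 - 1010 would satisfy p^3 = 1010 q^3, forcing q = 1 and p^3 = 1010; but 1010 is not a perfect cube, contradiction. A monic cubic over Q with no rational root is irreducible (any nontrivial factorization would include a linear factor). Hence x^3 - 1010 is the minimal polynomial of α, and in particular [Q(α):Q] = 3.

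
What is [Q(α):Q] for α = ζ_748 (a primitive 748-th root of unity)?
[Q(α):Q] = 320

The minimal polynomial of ζ_748 over Q is the 748-th cyclotomic polynomial Φ_748(x), which is irreducible over Q and has degree φ(748) = 320. Hence [Q(α):Q] = φ(748) = 320.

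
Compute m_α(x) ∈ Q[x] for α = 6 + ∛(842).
m_α(x) = x^3 - 18x^2 + 108x - 1058

Set β = α - 6 = ∛(842), so β^3 = 842. Then (α - 6)^3 - 842 = 0, i.e. α is a root of g(x) = (x - 6)^3 - 842 = x^3 - 18x^2 + 108x - 1058. Since g(x) = h(x - 6) where h(x) = x^3 - 842, and h is irreducible over Q (because 842 is not a perfect cube, so h has no rational root, and a monic cubic with no rational root is irreducible), g is also irreducible (irreducibility is preserved under the substitution x → x - 6). Hence m_α(x) = x^3 - 18x^2 + 108x - 1058.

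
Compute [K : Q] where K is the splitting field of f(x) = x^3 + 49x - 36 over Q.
[K : Q] = 6

By the rational root test, any rational root of the monic integer polynomial f(x) = x^3 + 49x - 36 must be an integer dividing the constant term -36, i.e. one of ±{1, 2, 3, 4, 6, 9, 12, 18, 36}. Evaluating: f(1) = 14, f(-1) = -86, f(2) = 70, f(-2) = -142, f(3) = 138, f(-3) = -210, f(4) = 224, f(-4) = -296, f(6) = 474, f(-6) = -546, f(9) = 1134, f(-9) = -1206, f(12) = 2280, f(-12) = -2352, f(18) = 6678, f(-18) = -6750, f(36) = 48384, f(-36) = -48456; none is 0, so f has no rational root and is therefore irreducible over Q (a cubic with no linear factor over a field is irreducible). For an irreducible cubic, the Galois group is A_3 or S_3 according as the discriminant disc(f) = -4a^3 - 27b^2 = -4·(49)^3 - 27·(-36)^2 = -505588 is or is not a square in Q. Here disc(f) = -505588 is not a perfect square in Q, so the Galois group of f over Q is not contained in A_3 and must be all of S_3. The splitting field has degree |S_3| = 6 over Q, so [K : Q] = 6.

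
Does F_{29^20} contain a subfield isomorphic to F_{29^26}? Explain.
No: F_{29^26} is not a subfield of F_{29^20}

F_{p^m} embeds in F_{p^n} iff m | n. Here 26 ∤ 20 (since 20 = 0·26 + 20 with remainder 20 ≠ 0), so F_{29^26} is not a subfield of F_{29^20}. Equivalently: if it were, the tower law would give 26 = [F_{29^26}:F_29] dividing [F_{29^20}:F_29] = 20, contradiction.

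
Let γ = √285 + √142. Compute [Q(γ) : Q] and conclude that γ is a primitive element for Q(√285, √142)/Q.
[Q(γ) : Q] = 4 (equivalently, Q(γ) = Q(√285, √142))

Obviously Q(γ) ⊆ Q(√285, √142), and [Q(√285, √142):Q] = 4 (since 285, 142 are distinct squarefree integers > 1 with 40470 not a perfect square). To show equality we compute the minimal polynomial of γ. From γ = √285 + √142: γ^2 = 285 + 2√(40470) + 142 = 427 + 2√(40470), so γ^2 - 427 = 2√(40470); squaring, (γ^2 - 427)^2 = 4·40470, i.e. γ^4 - 854γ^2 + 182329 - 161880 = 0, i.e. γ^4 - 854γ^2 + 20449 = 0. So γ is a root of x^4 - 854x^2 + 20449. This polynomial is irreducible over Q: it has no rational root (each ±√285 ± √142 is irrational), and any factorization into two quadratics over Q would force √(40470) ∈ Q (pairing opposite roots) or √285, √142 ∈ Q (other pairings), all impossible. Hence [Q(γ):Q] = 4 = [Q(√285, √142):Q], so Q(γ) = Q(√285, √142).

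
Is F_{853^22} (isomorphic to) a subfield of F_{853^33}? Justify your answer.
No: F_{853^22} is not a subfield of F_{853^33}

F_{p^m} embeds in F_{p^n} iff m | n. Here 22 ∤ 33 (since 33 = 1·22 + 11 with remainder 11 ≠ 0), so F_{853^22} is not a subfield of F_{853^33}. Equivalently: if it were, the tower law would give 22 = [F_{853^22}:F_853] dividing [F_{853^33}:F_853] = 33, contradiction.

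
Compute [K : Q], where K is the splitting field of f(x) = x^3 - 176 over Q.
[K : Q] = 6

The roots of x^3 - 176 are ∛176, ω∛176, ω^2∛176 where ω = e^(2πi/3) is a primitive cube root of unity, so K = Q(∛176, ω). Now [Q(∛176):Q] = 3 (since 176 is not a perfect cube, x^3 - 176 is irreducible) and [Q(ω):Q] = 2. Both 2 and 3 divide [K:Q], and [K:Q] ≤ 3·2 = 6, so [K:Q] = 6. (Equivalently: Q(∛176) ⊂ R but ω ∉ R, so [K : Q(∛176)] = 2.)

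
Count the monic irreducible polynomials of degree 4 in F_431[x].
There are 8626740840 monic irreducible polynomials of degree 4 over F_431

Each element of F_{431^4} that lies in no proper subfield is a root of exactly one monic irreducible of degree 4 over F_431, and each such polynomial has 4 distinct roots in F_{431^4}. By Möbius inversion the count is N_431(4) = (1/4) Σ_{d|4} μ(4/d) · 431^d = (1/4)(μ(4)·431^1 + μ(2)·431^2 + μ(1)·431^4) = 34506963360/4 = 8626740840.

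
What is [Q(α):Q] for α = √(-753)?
[Q(α):Q] = 2

[Q(α):Q] equals the degree of the minimal polynomial of α. Here α^2 = -753 and x^2 + 753 is irreducible (d = -753 is squarefree, ≠ 1, hence not a square), so deg(m_α) = 2. Thus [Q(α):Q] = 2.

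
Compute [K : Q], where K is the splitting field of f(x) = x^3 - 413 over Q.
[K : Q] = 6

The roots of x^3 - 413 are ∛413, ω∛413, ω^2∛413 where ω = e^(2πi/3) is a primitive cube root of unity, so K = Q(∛413, ω). Now [Q(∛413):Q] = 3 (since 413 is not a perfect cube, x^3 - 413 is irreducible) and [Q(ω):Q] = 2. Both 2 and 3 divide [K:Q], and [K:Q] ≤ 3·2 = 6, so [K:Q] = 6. (Equivalently: Q(∛413) ⊂ R but ω ∉ R, so [K : Q(∛413)] = 2.)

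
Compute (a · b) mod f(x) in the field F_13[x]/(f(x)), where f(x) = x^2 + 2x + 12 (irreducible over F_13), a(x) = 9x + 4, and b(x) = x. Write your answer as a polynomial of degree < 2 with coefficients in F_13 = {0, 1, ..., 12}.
a · b ≡ 12x + 9 (mod f(x))

Multiply in F_13[x]: a(x)·b(x) = (9x + 4)·(x) = 9x^2 + 4x. This has degree ≥ 2, so divide by f(x) over F_13: 9x^2 + 4x = (9)·(x^2 + 2x + 12) + (12x + 9). Hence a·b ≡ 12x + 9 (mod f). (F_13[x]/(f) is a field with 13^2 = 169 elements since f is irreducible of degree 2.)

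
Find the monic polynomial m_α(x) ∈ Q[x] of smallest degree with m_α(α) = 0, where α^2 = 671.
m_α(x) = x^2 - 671

α satisfies α^2 - 671 = 0, so x^2 - 671 annihilates α. Since d = 671 is squarefree and ≠ 1, it is not a perfect square in Q, so x^2 - 671 has no rational root and is therefore irreducible over Q (a degree-2 polynomial over a field is irreducible iff it has no root). Hence m_α(x) = x^2 - 671.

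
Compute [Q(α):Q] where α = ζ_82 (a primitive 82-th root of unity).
[Q(α):Q] = 40

The minimal polynomial of ζ_82 over Q is the 82-th cyclotomic polynomial Φ_82(x), which is irreducible over Q and has degree φ(82) = 40. Hence [Q(α):Q] = φ(82) = 40.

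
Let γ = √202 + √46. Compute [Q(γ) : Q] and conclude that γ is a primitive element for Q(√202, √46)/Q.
[Q(γ) : Q] = 4 (equivalently, Q(γ) = Q(√202, √46))

Obviously Q(γ) ⊆ Q(√202, √46), and [Q(√202, √46):Q] = 4 (since 202, 46 are distinct squarefree integers > 1 with 9292 not a perfect square). To show equality we compute the minimal polynomial of γ. From γ = √202 + √46: γ^2 = 202 + 2√(9292) + 46 = 248 + 2√(9292), so γ^2 - 248 = 2√(9292); squaring, (γ^2 - 248)^2 = 4·9292, i.e. γ^4 - 496γ^2 + 61504 - 37168 = 0, i.e. γ^4 - 496γ^2 + 24336 = 0. So γ is a root of x^4 - 496x^2 + 24336. This polynomial is irreducible over Q: it has no rational root (each ±√202 ± √46 is irrational), and any factorization into two quadratics over Q would force √(9292) ∈ Q (pairing opposite roots) or √202, √46 ∈ Q (other pairings), all impossible. Hence [Q(γ):Q] = 4 = [Q(√202, √46):Q], so Q(γ) = Q(√202, √46).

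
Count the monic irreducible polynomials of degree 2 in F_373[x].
There are 69378 monic irreducible polynomials of degree 2 over F_373

Each element of F_{373^2} that lies in no proper subfield is a root of exactly one monic irreducible of degree 2 over F_373, and each such polynomial has 2 distinct roots in F_{373^2}. By Möbius inversion the count is N_373(2) = (1/2) Σ_{d|2} μ(2/d) · 373^d = (1/2)(μ(2)·373^1 + μ(1)·373^2) = 138756/2 = 69378.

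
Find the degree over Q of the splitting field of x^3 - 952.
[K : Q] = 6

The roots of x^3 - 952 are ∛952, ω∛952, ω^2∛952 where ω = e^(2πi/3) is a primitive cube root of unity, so K = Q(∛952, ω). Now [Q(∛952):Q] = 3 (since 952 is not a perfect cube, x^3 - 952 is irreducible) and [Q(ω):Q] = 2. Both 2 and 3 divide [K:Q], and [K:Q] ≤ 3·2 = 6, so [K:Q] = 6. (Equivalently: Q(∛952) ⊂ R but ω ∉ R, so [K : Q(∛952)] = 2.)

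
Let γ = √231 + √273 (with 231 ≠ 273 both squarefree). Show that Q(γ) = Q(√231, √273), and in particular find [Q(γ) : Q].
[Q(γ) : Q] = 4 (equivalently, Q(γ) = Q(√231, √273))

Obviously Q(γ) ⊆ Q(√231, √273), and [Q(√231, √273):Q] = 4 (since 231, 273 are distinct squarefree integers > 1 with 63063 not a perfect square). To show equality we compute the minimal polynomial of γ. From γ = √231 + √273: γ^2 = 231 + 2√(63063) + 273 = 504 + 2√(63063), so γ^2 - 504 = 2√(63063); squaring, (γ^2 - 504)^2 = 4·63063, i.e. γ^4 - 1008γ^2 + 254016 - 252252 = 0, i.e. γ^4 - 1008γ^2 + 1764 = 0. So γ is a root of x^4 - 1008x^2 + 1764. This polynomial is irreducible over Q: it has no rational root (each ±√231 ± √273 is irrational), and any factorization into two quadratics over Q would force √(63063) ∈ Q (pairing opposite roots) or √231, √273 ∈ Q (other pairings), all impossible. Hence [Q(γ):Q] = 4 = [Q(√231, √273):Q], so Q(γ) = Q(√231, √273).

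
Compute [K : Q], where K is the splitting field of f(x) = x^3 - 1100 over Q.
[K : Q] = 6

The roots of x^3 - 1100 are ∛1100, ω∛1100, ω^2∛1100 where ω = e^(2πi/3) is a primitive cube root of unity, so K = Q(∛1100, ω). Now [Q(∛1100):Q] = 3 (since 1100 is not a perfect cube, x^3 - 1100 is irreducible) and [Q(ω):Q] = 2. Both 2 and 3 divide [K:Q], and [K:Q] ≤ 3·2 = 6, so [K:Q] = 6. (Equivalently: Q(∛1100) ⊂ R but ω ∉ R, so [K : Q(∛1100)] = 2.)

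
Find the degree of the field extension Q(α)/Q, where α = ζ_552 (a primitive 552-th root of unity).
[Q(α):Q] = 176

The minimal polynomial of ζ_552 over Q is the 552-th cyclotomic polynomial Φ_552(x), which is irreducible over Q and has degree φ(552) = 176. Hence [Q(α):Q] = φ(552) = 176.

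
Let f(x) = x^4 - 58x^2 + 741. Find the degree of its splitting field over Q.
[K : Q] = 4

Solving the quadratic in x^2: x^2 = (58 ± √(58^2 - 4·741))/2 = (58 ± √400)/2 = (58 ± 20)/2, giving x^2 = 19 or x^2 = 39. So f(x) = (x^2 - 19)(x^2 - 39) and the roots of f are ±√19, ±√39. Hence the splitting field is K = Q(√19, √39). Since 19 and 39 are distinct squarefree integers > 1, their product 741 is not a perfect square, so √39 ∉ Q(√19). By the tower law [K:Q] = [Q(√19,√39):Q(√19)] · [Q(√19):Q] = 2 · 2 = 4.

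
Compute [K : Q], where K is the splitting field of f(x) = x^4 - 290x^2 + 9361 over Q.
[K : Q] = 4

Solving the quadratic in x^2: x^2 = (290 ± √(290^2 - 4·9361))/2 = (290 ± √46656)/2 = (290 ± 216)/2, giving x^2 = 37 or x^2 = 253. So f(x) = (x^2 - 37)(x^2 - 253) and the roots of f are ±√37, ±√253. Hence the splitting field is K = Q(√37, √253). Since 37 and 253 are distinct squarefree integers > 1, their product 9361 is not a perfect square, so √253 ∉ Q(√37). By the tower law [K:Q] = [Q(√37,√253):Q(√37)] · [Q(√37):Q] = 2 · 2 = 4.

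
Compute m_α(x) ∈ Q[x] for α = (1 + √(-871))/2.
m_α(x) = x^2 - x + 218

From 2α - 1 = √(-871), squaring gives (2α - 1)^2 = -871, i.e. 4α^2 - 4α + 1 = -871, so α^2 - α + (1 + 871)/4 = 0. Since -871 ≡ 1 (mod 4), (1 + 871)/4 = 218 ∈ Z. The polynomial x^2 - x + 218 has discriminant 1 - 4·(218) = -871, which is not a perfect square in Q (d = -871 is squarefree and ≠ 1), so x^2 - x + 218 is irreducible over Q. It is the minimal polynomial of α.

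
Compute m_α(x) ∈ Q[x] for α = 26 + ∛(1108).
m_α(x) = x^3 - 78x^2 + 2028x - 18684

Set β = α - 26 = ∛(1108), so β^3 = 1108. Then (α - 26)^3 - 1108 = 0, i.e. α is a root of g(x) = (x - 26)^3 - 1108 = x^3 - 78x^2 + 2028x - 18684. Since g(x) = h(x - 26) where h(x) = x^3 - 1108, and h is irreducible over Q (because 1108 is not a perfect cube, so h has no rational root, and a monic cubic with no rational root is irreducible), g is also irreducible (irreducibility is preserved under the substitution x → x - 26). Hence m_α(x) = x^3 - 78x^2 + 2028x - 18684.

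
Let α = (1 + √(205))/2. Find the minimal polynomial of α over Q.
m_α(x) = x^2 - x - 51

From 2α - 1 = √(205), squaring gives (2α - 1)^2 = 205, i.e. 4α^2 - 4α + 1 = 205, so α^2 - α + (1 - 205)/4 = 0. Since 205 ≡ 1 (mod 4), (1 - 205)/4 = -51 ∈ Z. The polynomial x^2 - x - 51 has discriminant 1 - 4·(-51) = 205, which is not a perfect square in Q (d = 205 is squarefree and ≠ 1), so x^2 - x - 51 is irreducible over Q. It is the minimal polynomial of α.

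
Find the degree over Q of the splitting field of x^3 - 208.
[K : Q] = 6

The roots of x^3 - 208 are ∛208, ω∛208, ω^2∛208 where ω = e^(2πi/3) is a primitive cube root of unity, so K = Q(∛208, ω). Now [Q(∛208):Q] = 3 (since 208 is not a perfect cube, x^3 - 208 is irreducible) and [Q(ω):Q] = 2. Both 2 and 3 divide [K:Q], and [K:Q] ≤ 3·2 = 6, so [K:Q] = 6. (Equivalently: Q(∛208) ⊂ R but ω ∉ R, so [K : Q(∛208)] = 2.)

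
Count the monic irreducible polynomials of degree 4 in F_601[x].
There are 32616450300 monic irreducible polynomials of degree 4 over F_601

Each element of F_{601^4} that lies in no proper subfield is a root of exactly one monic irreducible of degree 4 over F_601, and each such polynomial has 4 distinct roots in F_{601^4}. By Möbius inversion the count is N_601(4) = (1/4) Σ_{d|4} μ(4/d) · 601^d = (1/4)(μ(4)·601^1 + μ(2)·601^2 + μ(1)·601^4) = 130465801200/4 = 32616450300.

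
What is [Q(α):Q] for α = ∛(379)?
[Q(α):Q] = 3

The minimal polynomial of α is x^3 - 379, irreducible over Q since 379 is not a perfect cube (so x^3 - 379 has no rational root). Hence [Q(α):Q] = deg(m_α) = 3.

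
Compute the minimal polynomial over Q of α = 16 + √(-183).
m_α(x) = x^2 - 32x + 439

From α - 16 = √(-183), squaring gives (α - 16)^2 = -183, i.e. α^2 - 32α + 256 = -183, so α^2 - 32α + 439 = 0. The discriminant of x^2 - 32x + 439 is (-32)^2 - 4·(439) = 1024 - 1756 = -732, and 4·(-183) is not a perfect square in Q since -183 is squarefree and ≠ 1. Hence x^2 - 32x + 439 is irreducible over Q and is the minimal polynomial of α.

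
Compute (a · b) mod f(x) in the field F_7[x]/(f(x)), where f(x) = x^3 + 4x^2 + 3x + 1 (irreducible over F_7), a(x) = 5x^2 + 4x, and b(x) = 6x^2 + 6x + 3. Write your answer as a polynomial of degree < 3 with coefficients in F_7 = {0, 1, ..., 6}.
a · b ≡ 3x^2 + 5x + 3 (mod f(x))

Multiply in F_7[x]: a(x)·b(x) = (5x^2 + 4x)·(6x^2 + 6x + 3) = 2x^4 + 5x^3 + 4x^2 + 5x. This has degree ≥ 3, so divide by f(x) over F_7: 2x^4 + 5x^3 + 4x^2 + 5x = (2x + 4)·(x^3 + 4x^2 + 3x + 1) + (3x^2 + 5x + 3). Hence a·b ≡ 3x^2 + 5x + 3 (mod f). (F_7[x]/(f) is a field with 7^3 = 343 elements since f is irreducible of degree 3.)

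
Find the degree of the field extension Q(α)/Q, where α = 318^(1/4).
[Q(α):Q] = 4

α is a root of x^4 - 318. By Eisenstein's criterion at the prime p = 2 (which divides the constant term 318 but p^2 = 4 does not, since 318 is squarefree), x^4 - 318 is irreducible over Q. Hence [Q(α):Q] = 4.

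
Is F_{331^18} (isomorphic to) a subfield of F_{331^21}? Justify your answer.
No: F_{331^18} is not a subfield of F_{331^21}

F_{p^m} embeds in F_{p^n} iff m | n. Here 18 ∤ 21 (since 21 = 1·18 + 3 with remainder 3 ≠ 0), so F_{331^18} is not a subfield of F_{331^21}. Equivalently: if it were, the tower law would give 18 = [F_{331^18}:F_331] dividing [F_{331^21}:F_331] = 21, contradiction.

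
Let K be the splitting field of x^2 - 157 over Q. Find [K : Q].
[K : Q] = 2

f(x) = x^2 - 157 factors as (x - √157)(x + √157). The splitting field is K = Q(√157). Since 157 is squarefree and > 1, it is not a perfect square, so x^2 - 157 is irreducible over Q and [Q(√157) : Q] = 2. Hence [K : Q] = 2.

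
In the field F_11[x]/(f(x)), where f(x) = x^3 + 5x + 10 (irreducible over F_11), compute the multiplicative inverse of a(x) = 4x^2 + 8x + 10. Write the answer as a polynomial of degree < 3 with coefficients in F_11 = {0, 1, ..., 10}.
a(x)^(-1) ≡ 5x^2 + 2x + 3 (mod f(x))

Since f is irreducible over F_11, F_11[x]/(f) is a field and a(x) ≠ 0 has an inverse. Apply the extended Euclidean algorithm to f(x) and a(x) in F_11[x]: f(x) = (3x + 5)·a(x) + (x + 4);  a(x) = (4x + 3)·(x + 4) + (9). The last nonzero remainder is the constant 9 = gcd(f, a) in F_11. Back-substituting through the division chain expresses 9 = s(x)·a(x) + t(x)·f(x) with s(x) ≡ x^2 + 7x + 5 (mod f), so (x^2 + 7x + 5)·a(x) ≡ 9 (mod f). Multiplying by 9^(-1) ≡ 5 in F_11 gives a(x)^(-1) ≡ 5·(x^2 + 7x + 5) ≡ 5x^2 + 2x + 3 (mod f). Check: (4x^2 + 8x + 10)·(5x^2 + 2x + 3) = 9x^4 + 4x^3 + x^2 + 8 ≡ 1 (mod x^3 + 5x + 10).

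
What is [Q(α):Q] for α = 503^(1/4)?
[Q(α):Q] = 4

α is a root of x^4 - 503. By Eisenstein's criterion at the prime p = 503 (which divides the constant term 503 but p^2 = 253009 does not, since 503 is squarefree), x^4 - 503 is irreducible over Q. Hence [Q(α):Q] = 4.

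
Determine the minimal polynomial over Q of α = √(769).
m_α(x) = x^2 - 769

α satisfies α^2 - 769 = 0, so x^2 - 769 annihilates α. Since d = 769 is squarefree and ≠ 1, it is not a perfect square in Q, so x^2 - 769 has no rational root and is therefore irreducible over Q (a degree-2 polynomial over a field is irreducible iff it has no root). Hence m_α(x) = x^2 - 769.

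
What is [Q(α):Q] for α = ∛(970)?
[Q(α):Q] = 3

The minimal polynomial of α is x^3 - 970, irreducible over Q since 970 is not a perfect cube (so x^3 - 970 has no rational root). Hence [Q(α):Q] = deg(m_α) = 3.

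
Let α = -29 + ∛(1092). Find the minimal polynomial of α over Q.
m_α(x) = x^3 + 87x^2 + 2523x + 23297

Set β = α + 29 = ∛(1092), so β^3 = 1092. Then (α + 29)^3 - 1092 = 0, i.e. α is a root of g(x) = (x + 29)^3 - 1092 = x^3 + 87x^2 + 2523x + 23297. Since g(x) = h(x + 29) where h(x) = x^3 - 1092, and h is irreducible over Q (because 1092 is not a perfect cube, so h has no rational root, and a monic cubic with no rational root is irreducible), g is also irreducible (irreducibility is preserved under the substitution x → x + 29). Hence m_α(x) = x^3 + 87x^2 + 2523x + 23297.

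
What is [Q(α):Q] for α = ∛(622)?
[Q(α):Q] = 3

The minimal polynomial of α is x^3 - 622, irreducible over Q since 622 is not a perfect cube (so x^3 - 622 has no rational root). Hence [Q(α):Q] = deg(m_α) = 3.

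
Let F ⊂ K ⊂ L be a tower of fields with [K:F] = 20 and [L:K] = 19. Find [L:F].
[L:F] = 380

The tower law says that for any tower of field extensions F ⊂ K ⊂ L with finite degrees, [L:F] = [L:K] · [K:F]. Here this gives [L:F] = 19 · 20 = 380.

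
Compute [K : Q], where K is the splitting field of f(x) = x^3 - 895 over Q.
[K : Q] = 6

The roots of x^3 - 895 are ∛895, ω∛895, ω^2∛895 where ω = e^(2πi/3) is a primitive cube root of unity, so K = Q(∛895, ω). Now [Q(∛895):Q] = 3 (since 895 is not a perfect cube, x^3 - 895 is irreducible) and [Q(ω):Q] = 2. Both 2 and 3 divide [K:Q], and [K:Q] ≤ 3·2 = 6, so [K:Q] = 6. (Equivalently: Q(∛895) ⊂ R but ω ∉ R, so [K : Q(∛895)] = 2.)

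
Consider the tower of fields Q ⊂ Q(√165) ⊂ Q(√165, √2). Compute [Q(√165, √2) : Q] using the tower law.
[Q(√165, √2) : Q] = 4

[Q(√165):Q] = 2 (min poly x^2 - 165, irreducible since 165 is squarefree > 1). For the top step, suppose √2 ∈ Q(√165), say √2 = c + d√165 with c, d ∈ Q. Squaring: 2 = c^2 + 165d^2 + 2cd√165. Since √165 ∉ Q this forces 2cd = 0. If d = 0 then √2 = c ∈ Q, contradicting 2 squarefree > 1. If c = 0 then 2 = 165d^2, so 165·2 = (165d)^2 is a perfect square in Q — but 165·2 = 330 is not a perfect square (since 165 and 2 are distinct squarefree integers). Contradiction. Hence √2 ∉ Q(√165), so x^2 - 2 stays irreducible over Q(√165) and [Q(√165, √2) : Q(√165)] = 2. By the tower law, [Q(√165, √2) : Q] = 2 · 2 = 4.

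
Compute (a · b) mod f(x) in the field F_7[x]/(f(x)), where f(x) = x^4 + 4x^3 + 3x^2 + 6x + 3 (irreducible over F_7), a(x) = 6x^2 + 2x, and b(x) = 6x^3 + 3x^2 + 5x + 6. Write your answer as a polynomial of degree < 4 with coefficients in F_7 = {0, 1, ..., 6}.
a · b ≡ 6x^3 + 4x^2 + 6 (mod f(x))

Multiply in F_7[x]: a(x)·b(x) = (6x^2 + 2x)·(6x^3 + 3x^2 + 5x + 6) = x^5 + 2x^4 + x^3 + 4x^2 + 5x. This has degree ≥ 4, so divide by f(x) over F_7: x^5 + 2x^4 + x^3 + 4x^2 + 5x = (x + 5)·(x^4 + 4x^3 + 3x^2 + 6x + 3) + (6x^3 + 4x^2 + 6). Hence a·b ≡ 6x^3 + 4x^2 + 6 (mod f). (F_7[x]/(f) is a field with 7^4 = 2401 elements since f is irreducible of degree 4.)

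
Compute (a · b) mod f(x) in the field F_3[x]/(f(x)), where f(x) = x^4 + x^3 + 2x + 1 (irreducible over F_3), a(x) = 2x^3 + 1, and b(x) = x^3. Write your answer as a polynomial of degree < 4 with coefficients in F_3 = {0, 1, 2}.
a · b ≡ x^3 + 2x^2 + x + 1 (mod f(x))

Multiply in F_3[x]: a(x)·b(x) = (2x^3 + 1)·(x^3) = 2x^6 + x^3. This has degree ≥ 4, so divide by f(x) over F_3: 2x^6 + x^3 = (2x^2 + x + 2)·(x^4 + x^3 + 2x + 1) + (x^3 + 2x^2 + x + 1). Hence a·b ≡ x^3 + 2x^2 + x + 1 (mod f). (F_3[x]/(f) is a field with 3^4 = 81 elements since f is irreducible of degree 4.)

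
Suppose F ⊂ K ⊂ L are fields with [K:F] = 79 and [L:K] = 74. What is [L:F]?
[L:F] = 5846

The tower law says that for any tower of field extensions F ⊂ K ⊂ L with finite degrees, [L:F] = [L:K] · [K:F]. Here this gives [L:F] = 74 · 79 = 5846.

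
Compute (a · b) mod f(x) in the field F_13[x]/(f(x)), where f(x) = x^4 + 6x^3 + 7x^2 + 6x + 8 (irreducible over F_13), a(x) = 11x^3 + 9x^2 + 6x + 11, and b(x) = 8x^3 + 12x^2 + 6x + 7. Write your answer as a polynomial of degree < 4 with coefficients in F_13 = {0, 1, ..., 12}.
a · b ≡ 11x^3 + 7x^2 + 4x + 1 (mod f(x))

Multiply in F_13[x]: a(x)·b(x) = (11x^3 + 9x^2 + 6x + 11)·(8x^3 + 12x^2 + 6x + 7) = 10x^6 + 9x^5 + x^4 + 5x^3 + 10x^2 + 4x + 12. This has degree ≥ 4, so divide by f(x) over F_13: 10x^6 + 9x^5 + x^4 + 5x^3 + 10x^2 + 4x + 12 = (10x^2 + x + 3)·(x^4 + 6x^3 + 7x^2 + 6x + 8) + (11x^3 + 7x^2 + 4x + 1). Hence a·b ≡ 11x^3 + 7x^2 + 4x + 1 (mod f). (F_13[x]/(f) is a field with 13^4 = 28561 elements since f is irreducible of degree 4.)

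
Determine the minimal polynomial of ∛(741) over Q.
m_α(x) = x^3 - 741

α satisfies α^3 = 741, so x^3 - 741 annihilates α. By the rational root test, a rational root p/q (in lowest terms) of x^3 - 741 would satisfy p^3 = 741 q^3, forcing q = 1 and p^3 = 741; but 741 is not a perfect cube, contradiction. A monic cubic over Q with no rational root is irreducible (any nontrivial factorization would include a linear factor). Hence x^3 - 741 is the minimal polynomial of α, and in particular [Q(α):Q] = 3.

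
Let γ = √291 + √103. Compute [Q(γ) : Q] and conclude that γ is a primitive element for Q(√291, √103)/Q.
[Q(γ) : Q] = 4 (equivalently, Q(γ) = Q(√291, √103))

Obviously Q(γ) ⊆ Q(√291, √103), and [Q(√291, √103):Q] = 4 (since 291, 103 are distinct squarefree integers > 1 with 29973 not a perfect square). To show equality we compute the minimal polynomial of γ. From γ = √291 + √103: γ^2 = 291 + 2√(29973) + 103 = 394 + 2√(29973), so γ^2 - 394 = 2√(29973); squaring, (γ^2 - 394)^2 = 4·29973, i.e. γ^4 - 788γ^2 + 155236 - 119892 = 0, i.e. γ^4 - 788γ^2 + 35344 = 0. So γ is a root of x^4 - 788x^2 + 35344. This polynomial is irreducible over Q: it has no rational root (each ±√291 ± √103 is irrational), and any factorization into two quadratics over Q would force √(29973) ∈ Q (pairing opposite roots) or √291, √103 ∈ Q (other pairings), all impossible. Hence [Q(γ):Q] = 4 = [Q(√291, √103):Q], so Q(γ) = Q(√291, √103).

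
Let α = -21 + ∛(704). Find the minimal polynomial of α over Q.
m_α(x) = x^3 + 63x^2 + 1323x + 8557

Set β = α + 21 = ∛(704), so β^3 = 704. Then (α + 21)^3 - 704 = 0, i.e. α is a root of g(x) = (x + 21)^3 - 704 = x^3 + 63x^2 + 1323x + 8557. Since g(x) = h(x + 21) where h(x) = x^3 - 704, and h is irreducible over Q (because 704 is not a perfect cube, so h has no rational root, and a monic cubic with no rational root is irreducible), g is also irreducible (irreducibility is preserved under the substitution x → x + 21). Hence m_α(x) = x^3 + 63x^2 + 1323x + 8557.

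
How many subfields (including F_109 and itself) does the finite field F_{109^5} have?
F_{109^5} has 2 subfields

The subfields of F_{p^n} are exactly the fields F_{p^d} for d | n (each is the fixed field of the unique index-d subgroup of Gal(F_{p^n}/F_p) ≅ Z/nZ). The divisors of n = 5 are {1, 5}, giving 2 subfields: F_{109^1}, F_{109^5}.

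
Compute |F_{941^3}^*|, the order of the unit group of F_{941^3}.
|F_{941^3}^*| = 833237620

F_{941^3} has 941^3 = 833237621 elements; its multiplicative group consists of all nonzero elements, so |F_{941^3}^*| = 833237621 - 1 = 833237620. (It is cyclic since any finite subgroup of the multiplicative group of a field is cyclic.)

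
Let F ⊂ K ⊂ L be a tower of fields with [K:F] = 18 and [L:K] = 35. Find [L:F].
[L:F] = 630

The tower law says that for any tower of field extensions F ⊂ K ⊂ L with finite degrees, [L:F] = [L:K] · [K:F]. Here this gives [L:F] = 35 · 18 = 630.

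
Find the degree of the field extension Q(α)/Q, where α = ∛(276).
[Q(α):Q] = 3

The minimal polynomial of α is x^3 - 276, irreducible over Q since 276 is not a perfect cube (so x^3 - 276 has no rational root). Hence [Q(α):Q] = deg(m_α) = 3.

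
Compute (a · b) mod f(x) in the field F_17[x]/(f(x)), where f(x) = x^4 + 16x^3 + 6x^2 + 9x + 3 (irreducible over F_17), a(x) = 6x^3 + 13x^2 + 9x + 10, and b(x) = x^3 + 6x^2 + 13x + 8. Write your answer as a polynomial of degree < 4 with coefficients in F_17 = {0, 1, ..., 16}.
a · b ≡ 13x^3 + 7x^2 + 13x + 4 (mod f(x))

Multiply in F_17[x]: a(x)·b(x) = (6x^3 + 13x^2 + 9x + 10)·(x^3 + 6x^2 + 13x + 8) = 6x^6 + 15x^5 + 12x^4 + 9x^3 + 9x^2 + 15x + 12. This has degree ≥ 4, so divide by f(x) over F_17: 6x^6 + 15x^5 + 12x^4 + 9x^3 + 9x^2 + 15x + 12 = (6x^2 + 4x + 14)·(x^4 + 16x^3 + 6x^2 + 9x + 3) + (13x^3 + 7x^2 + 13x + 4). Hence a·b ≡ 13x^3 + 7x^2 + 13x + 4 (mod f). (F_17[x]/(f) is a field with 17^4 = 83521 elements since f is irreducible of degree 4.)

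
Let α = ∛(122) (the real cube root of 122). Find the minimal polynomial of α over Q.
m_α(x) = x^3 - 122

α satisfies α^3 = 122, so x^3 - 122 annihilates α. By the rational root test, a rational root p/q (in lowest terms) of x^3 - 122 would satisfy p^3 = 122 q^3, forcing q = 1 and p^3 = 122; but 122 is not a perfect cube, contradiction. A monic cubic over Q with no rational root is irreducible (any nontrivial factorization would include a linear factor). Hence x^3 - 122 is the minimal polynomial of α, and in particular [Q(α):Q] = 3.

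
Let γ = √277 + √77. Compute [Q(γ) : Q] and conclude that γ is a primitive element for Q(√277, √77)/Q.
[Q(γ) : Q] = 4 (equivalently, Q(γ) = Q(√277, √77))

Obviously Q(γ) ⊆ Q(√277, √77), and [Q(√277, √77):Q] = 4 (since 277, 77 are distinct squarefree integers > 1 with 21329 not a perfect square). To show equality we compute the minimal polynomial of γ. From γ = √277 + √77: γ^2 = 277 + 2√(21329) + 77 = 354 + 2√(21329), so γ^2 - 354 = 2√(21329); squaring, (γ^2 - 354)^2 = 4·21329, i.e. γ^4 - 708γ^2 + 125316 - 85316 = 0, i.e. γ^4 - 708γ^2 + 40000 = 0. So γ is a root of x^4 - 708x^2 + 40000. This polynomial is irreducible over Q: it has no rational root (each ±√277 ± √77 is irrational), and any factorization into two quadratics over Q would force √(21329) ∈ Q (pairing opposite roots) or √277, √77 ∈ Q (other pairings), all impossible. Hence [Q(γ):Q] = 4 = [Q(√277, √77):Q], so Q(γ) = Q(√277, √77).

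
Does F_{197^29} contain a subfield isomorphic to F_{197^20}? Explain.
No: F_{197^20} is not a subfield of F_{197^29}

F_{p^m} embeds in F_{p^n} iff m | n. Here 20 ∤ 29 (since 29 = 1·20 + 9 with remainder 9 ≠ 0), so F_{197^20} is not a subfield of F_{197^29}. Equivalently: if it were, the tower law would give 20 = [F_{197^20}:F_197] dividing [F_{197^29}:F_197] = 29, contradiction.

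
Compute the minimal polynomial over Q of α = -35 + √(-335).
m_α(x) = x^2 + 70x + 1560

From α + 35 = √(-335), squaring gives (α + 35)^2 = -335, i.e. α^2 + 70α + 1225 = -335, so α^2 + 70α + 1560 = 0. The discriminant of x^2 + 70x + 1560 is (70)^2 - 4·(1560) = 4900 - 6240 = -1340, and 4·(-335) is not a perfect square in Q since -335 is squarefree and ≠ 1. Hence x^2 + 70x + 1560 is irreducible over Q and is the minimal polynomial of α.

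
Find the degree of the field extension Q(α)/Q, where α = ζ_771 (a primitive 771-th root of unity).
[Q(α):Q] = 512

The minimal polynomial of ζ_771 over Q is the 771-th cyclotomic polynomial Φ_771(x), which is irreducible over Q and has degree φ(771) = 512. Hence [Q(α):Q] = φ(771) = 512.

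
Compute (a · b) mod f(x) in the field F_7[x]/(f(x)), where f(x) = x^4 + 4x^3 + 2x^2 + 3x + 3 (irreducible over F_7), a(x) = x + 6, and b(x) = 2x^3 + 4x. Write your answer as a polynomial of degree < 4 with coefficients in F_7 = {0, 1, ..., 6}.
a · b ≡ 4x^3 + 4x + 1 (mod f(x))

Multiply in F_7[x]: a(x)·b(x) = (x + 6)·(2x^3 + 4x) = 2x^4 + 5x^3 + 4x^2 + 3x. This has degree ≥ 4, so divide by f(x) over F_7: 2x^4 + 5x^3 + 4x^2 + 3x = (2)·(x^4 + 4x^3 + 2x^2 + 3x + 3) + (4x^3 + 4x + 1). Hence a·b ≡ 4x^3 + 4x + 1 (mod f). (F_7[x]/(f) is a field with 7^4 = 2401 elements since f is irreducible of degree 4.)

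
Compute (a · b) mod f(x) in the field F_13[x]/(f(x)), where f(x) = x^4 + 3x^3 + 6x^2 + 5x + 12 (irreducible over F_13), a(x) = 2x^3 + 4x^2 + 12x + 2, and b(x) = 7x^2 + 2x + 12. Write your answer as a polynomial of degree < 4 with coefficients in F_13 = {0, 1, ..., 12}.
a · b ≡ 10x^3 + 11x^2 + 4x + 1 (mod f(x))

Multiply in F_13[x]: a(x)·b(x) = (2x^3 + 4x^2 + 12x + 2)·(7x^2 + 2x + 12) = x^5 + 6x^4 + 12x^3 + 8x^2 + 5x + 11. This has degree ≥ 4, so divide by f(x) over F_13: x^5 + 6x^4 + 12x^3 + 8x^2 + 5x + 11 = (x + 3)·(x^4 + 3x^3 + 6x^2 + 5x + 12) + (10x^3 + 11x^2 + 4x + 1). Hence a·b ≡ 10x^3 + 11x^2 + 4x + 1 (mod f). (F_13[x]/(f) is a field with 13^4 = 28561 elements since f is irreducible of degree 4.)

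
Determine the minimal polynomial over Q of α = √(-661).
m_α(x) = x^2 + 661

α satisfies α^2 + 661 = 0, so x^2 + 661 annihilates α. Since d = -661 is squarefree and ≠ 1, it is not a perfect square in Q, so x^2 + 661 has no rational root and is therefore irreducible over Q (a degree-2 polynomial over a field is irreducible iff it has no root). Hence m_α(x) = x^2 + 661.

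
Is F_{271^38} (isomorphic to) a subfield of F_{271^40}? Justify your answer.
No: F_{271^38} is not a subfield of F_{271^40}

F_{p^m} embeds in F_{p^n} iff m | n. Here 38 ∤ 40 (since 40 = 1·38 + 2 with remainder 2 ≠ 0), so F_{271^38} is not a subfield of F_{271^40}. Equivalently: if it were, the tower law would give 38 = [F_{271^38}:F_271] dividing [F_{271^40}:F_271] = 40, contradiction.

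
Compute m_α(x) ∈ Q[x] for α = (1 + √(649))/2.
m_α(x) = x^2 - x - 162

From 2α - 1 = √(649), squaring gives (2α - 1)^2 = 649, i.e. 4α^2 - 4α + 1 = 649, so α^2 - α + (1 - 649)/4 = 0. Since 649 ≡ 1 (mod 4), (1 - 649)/4 = -162 ∈ Z. The polynomial x^2 - x - 162 has discriminant 1 - 4·(-162) = 649, which is not a perfect square in Q (d = 649 is squarefree and ≠ 1), so x^2 - x - 162 is irreducible over Q. It is the minimal polynomial of α.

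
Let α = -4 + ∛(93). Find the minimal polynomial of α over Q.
m_α(x) = x^3 + 12x^2 + 48x - 29

Set β = α + 4 = ∛(93), so β^3 = 93. Then (α + 4)^3 - 93 = 0, i.e. α is a root of g(x) = (x + 4)^3 - 93 = x^3 + 12x^2 + 48x - 29. Since g(x) = h(x + 4) where h(x) = x^3 - 93, and h is irreducible over Q (because 93 is not a perfect cube, so h has no rational root, and a monic cubic with no rational root is irreducible), g is also irreducible (irreducibility is preserved under the substitution x → x + 4). Hence m_α(x) = x^3 + 12x^2 + 48x - 29.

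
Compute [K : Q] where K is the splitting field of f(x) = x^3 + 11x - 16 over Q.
[K : Q] = 6

By the rational root test, any rational root of the monic integer polynomial f(x) = x^3 + 11x - 16 must be an integer dividing the constant term -16, i.e. one of ±{1, 2, 4, 8, 16}. Evaluating: f(1) = -4, f(-1) = -28, f(2) = 14, f(-2) = -46, f(4) = 92, f(-4) = -124, f(8) = 584, f(-8) = -616, f(16) = 4256, f(-16) = -4288; none is 0, so f has no rational root and is therefore irreducible over Q (a cubic with no linear factor over a field is irreducible). For an irreducible cubic, the Galois group is A_3 or S_3 according as the discriminant disc(f) = -4a^3 - 27b^2 = -4·(11)^3 - 27·(-16)^2 = -12236 is or is not a square in Q. Here disc(f) = -12236 is not a perfect square in Q, so the Galois group of f over Q is not contained in A_3 and must be all of S_3. The splitting field has degree |S_3| = 6 over Q, so [K : Q] = 6.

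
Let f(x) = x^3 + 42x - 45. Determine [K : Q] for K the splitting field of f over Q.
[K : Q] = 6

By the rational root test, any rational root of the monic integer polynomial f(x) = x^3 + 42x - 45 must be an integer dividing the constant term -45, i.e. one of ±{1, 3, 5, 9, 15, 45}. Evaluating: f(1) = -2, f(-1) = -88, f(3) = 108, f(-3) = -198, f(5) = 290, f(-5) = -380, f(9) = 1062, f(-9) = -1152, f(15) = 3960, f(-15) = -4050, f(45) = 92970, f(-45) = -93060; none is 0, so f has no rational root and is therefore irreducible over Q (a cubic with no linear factor over a field is irreducible). For an irreducible cubic, the Galois group is A_3 or S_3 according as the discriminant disc(f) = -4a^3 - 27b^2 = -4·(42)^3 - 27·(-45)^2 = -351027 is or is not a square in Q. Here disc(f) = -351027 is not a perfect square in Q, so the Galois group of f over Q is not contained in A_3 and must be all of S_3. The splitting field has degree |S_3| = 6 over Q, so [K : Q] = 6.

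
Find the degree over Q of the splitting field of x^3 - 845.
[K : Q] = 6

The roots of x^3 - 845 are ∛845, ω∛845, ω^2∛845 where ω = e^(2πi/3) is a primitive cube root of unity, so K = Q(∛845, ω). Now [Q(∛845):Q] = 3 (since 845 is not a perfect cube, x^3 - 845 is irreducible) and [Q(ω):Q] = 2. Both 2 and 3 divide [K:Q], and [K:Q] ≤ 3·2 = 6, so [K:Q] = 6. (Equivalently: Q(∛845) ⊂ R but ω ∉ R, so [K : Q(∛845)] = 2.)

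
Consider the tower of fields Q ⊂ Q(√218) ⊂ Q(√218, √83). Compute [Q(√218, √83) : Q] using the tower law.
[Q(√218, √83) : Q] = 4

[Q(√218):Q] = 2 (min poly x^2 - 218, irreducible since 218 is squarefree > 1). For the top step, suppose √83 ∈ Q(√218), say √83 = c + d√218 with c, d ∈ Q. Squaring: 83 = c^2 + 218d^2 + 2cd√218. Since √218 ∉ Q this forces 2cd = 0. If d = 0 then √83 = c ∈ Q, contradicting 83 squarefree > 1. If c = 0 then 83 = 218d^2, so 218·83 = (218d)^2 is a perfect square in Q — but 218·83 = 18094 is not a perfect square (since 218 and 83 are distinct squarefree integers). Contradiction. Hence √83 ∉ Q(√218), so x^2 - 83 stays irreducible over Q(√218) and [Q(√218, √83) : Q(√218)] = 2. By the tower law, [Q(√218, √83) : Q] = 2 · 2 = 4.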